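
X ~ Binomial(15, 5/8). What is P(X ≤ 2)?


P(X ≤ 2) = Σ P(X=i) for i=0..2
P(X=0) = 14348907/35184372088832
P(X=1) = 358722675/35184372088832
P(X=2) = 4185097875/35184372088832
Sum = 4558169457/35184372088832

P(X ≤ 2) = 4558169457/35184372088832 ≈ 0.01%


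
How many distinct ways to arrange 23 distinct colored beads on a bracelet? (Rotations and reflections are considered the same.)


Free circular arrangements: rotations and reflections both identified.
(n-1)!/2 = 22!/2 = 1124000727777607680000/2 = 562000363888803840000

562000363888803840000


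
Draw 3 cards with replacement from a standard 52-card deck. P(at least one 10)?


P(not a 10) = 48/52 = 12/13
P(none in 3 draws) = (12/13)^3 = 1728/2197
P(≥1 10) = 1 - 1728/2197 = 469/2197

P = 469/2197 ≈ 21.35%


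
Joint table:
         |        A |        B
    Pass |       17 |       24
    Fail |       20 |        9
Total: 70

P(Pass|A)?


P(Pass|A) = 17/(17+20) = 17/37

P = 17/37 ≈ 45.95%


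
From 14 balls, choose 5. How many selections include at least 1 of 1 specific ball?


Complement: C(14,5) - C(13,5) = 2002 - 1287 = 715

715


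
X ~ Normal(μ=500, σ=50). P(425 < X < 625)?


z₁=(425-500)/50=-1.5, z₂=(625-500)/50=2.5
P = Φ(2.5) - Φ(-1.5) = 0.993790 - 0.066807 = 0.926983 ≈ 0.9270

P(425 < X < 625) ≈ 0.9270


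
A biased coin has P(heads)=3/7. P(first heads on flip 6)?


Geometric: P(X=6) = (1-p)^(k-1)×p = (4/7)^5×3/7 = 3072/117649

P(X=6) = 3072/117649 ≈ 2.61%


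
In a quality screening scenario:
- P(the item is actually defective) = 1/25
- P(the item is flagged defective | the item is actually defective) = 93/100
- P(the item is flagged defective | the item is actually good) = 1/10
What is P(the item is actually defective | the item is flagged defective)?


Using Bayes' theorem:
P(A|B) = P(B|A)·P(A) / P(B)

P(the item is flagged defective) = 93/100 × 1/25 + 1/10 × 24/25
= 93/2500 + 12/125 = 333/2500

P(the item is actually defective|the item is flagged defective) = (93/2500) / (333/2500) = 31/111

P(the item is actually defective|the item is flagged defective) = 31/111 ≈ 27.93%


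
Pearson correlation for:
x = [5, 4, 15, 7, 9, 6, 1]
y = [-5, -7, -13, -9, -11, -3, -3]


n=7, Σx=47, Σy=-51, Σxy=-431, Σx²=433, Σy²=463
r = (7×(-431) - 47×(-51))/√((7×433 - 47²)(7×463 - (-51)²))
= -620/√(822×640) = -620/√526080 ≈ -620/725.3137 ≈ -0.8548

r ≈ -0.8548


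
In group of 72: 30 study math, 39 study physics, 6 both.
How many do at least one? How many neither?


|A∪B| = 30+39-6 = 63
Neither = 72-63 = 9

At least one: 63; Neither: 9


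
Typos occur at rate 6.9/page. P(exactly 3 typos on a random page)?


Poisson(λ=6.9): P(X=3) = e^(-λ)×λ^k/k!
= e^(-6.9) × 6.9^3 / 3!
≈ 0.001007785429 × 328.509 / 6 ≈ 0.055178

P(X=3) ≈ 0.055178 ≈ 5.52%


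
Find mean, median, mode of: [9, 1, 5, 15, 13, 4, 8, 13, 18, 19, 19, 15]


Sorted: [1, 4, 5, 8, 9, 13, 13, 15, 15, 18, 19, 19]
Mean = 139/12
Median = 13
Freq: {9: 1, 1: 1, 5: 1, 15: 2, 13: 2, 4: 1, 8: 1, 18: 1, 19: 2}
Mode: [13, 15, 19]

Mean=139/12, Median=13, Mode=[13, 15, 19]


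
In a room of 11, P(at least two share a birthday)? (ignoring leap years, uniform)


P(all different) = Π(365-i)/365 for i=0..10
= 0.858859
P(match) = 1 - 0.858859 = 0.141141

P ≈ 0.1411 ≈ 14.11%


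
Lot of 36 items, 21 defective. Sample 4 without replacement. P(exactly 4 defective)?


Hypergeometric: C(21,4)×C(15,0)/C(36,4)
= 5985×1/58905 = 19/187

P(X=4) = 19/187 ≈ 10.16%


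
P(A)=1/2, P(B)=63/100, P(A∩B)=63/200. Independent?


P(A)×P(B) = 63/200
P(A∩B) = 63/200
Equal ✓ → Independent

Yes, independent


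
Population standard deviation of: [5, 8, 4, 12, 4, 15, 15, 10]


Mean = 73/8
  (5-73/8)²=1089/64
  (8-73/8)²=81/64
  (4-73/8)²=1681/64
  (12-73/8)²=529/64
  (4-73/8)²=1681/64
  (15-73/8)²=2209/64
  (15-73/8)²=2209/64
  (10-73/8)²=49/64
Σ(x-μ)² = 1191/8
σ² = (1191/8)/8 = 1191/64

σ = √(1191/64) ≈ 4.3139


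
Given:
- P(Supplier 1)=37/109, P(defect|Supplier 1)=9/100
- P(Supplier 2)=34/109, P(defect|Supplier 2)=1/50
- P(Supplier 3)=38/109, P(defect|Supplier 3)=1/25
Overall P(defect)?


P(B) = Σ P(B|Aᵢ)×P(Aᵢ)
  9/100×37/109 = 333/10900
  1/50×34/109 = 17/2725
  1/25×38/109 = 38/2725
Sum = 553/10900

P(defect) = 553/10900 ≈ 5.07%


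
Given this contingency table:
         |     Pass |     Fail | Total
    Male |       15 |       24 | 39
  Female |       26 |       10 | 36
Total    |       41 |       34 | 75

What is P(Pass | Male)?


P(Pass | Male) = 15/(15+24) = 15/39 = 5/13

P(Pass|Male) = 5/13 ≈ 38.46%


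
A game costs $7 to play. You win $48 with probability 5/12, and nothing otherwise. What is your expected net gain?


E[gain] = (48-7)×5/12 + (-7)×7/12
= 205/12 - 49/12 = 13

Expected net gain = $13 ≈ $13.00


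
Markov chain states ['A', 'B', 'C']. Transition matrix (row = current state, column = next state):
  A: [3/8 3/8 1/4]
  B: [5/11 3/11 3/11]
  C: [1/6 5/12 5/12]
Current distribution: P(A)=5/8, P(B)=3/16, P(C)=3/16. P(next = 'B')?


P(next=B) = Σᵢ P(now=i)×P(i→B)
= 5/8×3/8 + 3/16×3/11 + 3/16×5/12
= 15/64 + 9/176 + 5/64 = 4/11

P = 4/11 ≈ 0.3636


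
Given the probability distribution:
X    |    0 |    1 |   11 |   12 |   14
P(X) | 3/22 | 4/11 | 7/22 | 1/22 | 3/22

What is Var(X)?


E[X] = 139/22
E[X²] = 1587/22
Var(X) = E[X²] - (E[X])² = 1587/22 - 19321/484 = 15593/484

Var(X) = 15593/484 ≈ 32.2169


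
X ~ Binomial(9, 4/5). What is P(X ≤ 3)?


P(X ≤ 3) = Σ P(X=i) for i=0..3
P(X=0) = 1/1953125
P(X=1) = 36/1953125
P(X=2) = 576/1953125
P(X=3) = 5376/1953125
Sum = 5989/1953125

P(X ≤ 3) = 5989/1953125 ≈ 0.31%


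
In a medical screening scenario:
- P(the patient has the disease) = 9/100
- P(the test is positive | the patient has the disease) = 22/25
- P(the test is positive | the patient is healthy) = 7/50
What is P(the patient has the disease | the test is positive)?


Using Bayes' theorem:
P(A|B) = P(B|A)·P(A) / P(B)

P(the test is positive) = 22/25 × 9/100 + 7/50 × 91/100
= 99/1250 + 637/5000 = 1033/5000

P(the patient has the disease|the test is positive) = (99/1250) / (1033/5000) = 396/1033

P(the patient has the disease|the test is positive) = 396/1033 ≈ 38.33%


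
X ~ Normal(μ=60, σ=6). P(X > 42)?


z = (42-60)/6 = -3.0
P(X > 42) = 1 - P(Z ≤ -3.0) = 1 - 0.0013 = 0.9987

P(X > 42) ≈ 0.9987


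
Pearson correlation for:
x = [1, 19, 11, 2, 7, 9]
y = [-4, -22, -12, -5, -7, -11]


n=6, Σx=49, Σy=-61, Σxy=-712, Σx²=617, Σy²=839
r = (6×(-712) - 49×(-61))/√((6×617 - 49²)(6×839 - (-61)²))
= -1283/√(1301×1313) = -1283/√1708213 ≈ -1283/1306.9862 ≈ -0.9816

r ≈ -0.9816


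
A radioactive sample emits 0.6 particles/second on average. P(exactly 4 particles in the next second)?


Poisson(λ=0.6): P(X=4) = e^(-λ)×λ^k/k!
= e^(-0.6) × 0.6^4 / 4!
≈ 0.5488116361 × 0.1296 / 24 ≈ 0.002964

P(X=4) ≈ 0.002964 ≈ 0.30%


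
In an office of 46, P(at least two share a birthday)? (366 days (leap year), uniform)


P(all different) = Π(366-i)/366 for i=0..45
= 0.052187
P(match) = 1 - 0.052187 = 0.947813

P ≈ 0.9478 ≈ 94.78%


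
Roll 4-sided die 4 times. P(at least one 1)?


P(no 1)^4 = (3/4)^4 = 81/256
P(≥1) = 1 - 81/256 = 175/256

P = 175/256 ≈ 68.36%


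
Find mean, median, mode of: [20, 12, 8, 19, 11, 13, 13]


Sorted: [8, 11, 12, 13, 13, 19, 20]
Mean = 96/7
Median = 13
Freq: {20: 1, 12: 1, 8: 1, 19: 1, 11: 1, 13: 2}
Mode: [13]

Mean=96/7, Median=13, Mode=13


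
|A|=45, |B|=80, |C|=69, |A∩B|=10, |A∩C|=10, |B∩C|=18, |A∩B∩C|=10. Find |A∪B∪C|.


|A∪B∪C| = 45+80+69-10-10-18+10 = 166

|A∪B∪C| = 166


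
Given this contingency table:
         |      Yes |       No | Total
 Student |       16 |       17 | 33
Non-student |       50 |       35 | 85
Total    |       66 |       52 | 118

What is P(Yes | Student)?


P(Yes | Student) = 16/(16+17) = 16/33

P(Yes|Student) = 16/33 ≈ 48.48%


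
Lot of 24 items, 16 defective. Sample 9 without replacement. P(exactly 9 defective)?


Hypergeometric: C(16,9)×C(8,0)/C(24,9)
= 11440×1/1307504 = 65/7429

P(X=9) = 65/7429 ≈ 0.87%


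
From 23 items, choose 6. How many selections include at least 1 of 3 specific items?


Complement: C(23,6) - C(20,6) = 100947 - 38760 = 62187

62187


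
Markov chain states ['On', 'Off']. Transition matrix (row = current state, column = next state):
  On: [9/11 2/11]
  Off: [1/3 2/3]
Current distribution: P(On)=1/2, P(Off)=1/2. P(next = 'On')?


P(next=On) = Σᵢ P(now=i)×P(i→On)
= 1/2×9/11 + 1/2×1/3
= 9/22 + 1/6 = 19/33

P = 19/33 ≈ 0.5758


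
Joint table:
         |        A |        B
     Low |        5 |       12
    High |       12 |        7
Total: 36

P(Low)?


P(Low) = (5+12)/36 = 17/36

P(Low) = 17/36 ≈ 47.22%


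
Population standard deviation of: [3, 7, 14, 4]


Mean = 28/4 = 7
  (3-7)²=16
  (7-7)²=0
  (14-7)²=49
  (4-7)²=9
Σ(x-μ)² = 74
σ² = 74/4 = 37/2

σ = √(37/2) ≈ 4.3012


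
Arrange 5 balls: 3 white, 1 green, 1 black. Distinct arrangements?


5!/(3!×1!×1!) = 20

20


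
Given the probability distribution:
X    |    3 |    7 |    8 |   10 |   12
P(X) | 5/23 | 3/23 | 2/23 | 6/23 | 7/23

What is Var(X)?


E[X] = 196/23
E[X²] = 1928/23
Var(X) = E[X²] - (E[X])² = 1928/23 - 38416/529 = 5928/529

Var(X) = 5928/529 ≈ 11.2060


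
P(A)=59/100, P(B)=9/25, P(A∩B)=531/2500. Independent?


P(A)×P(B) = 531/2500
P(A∩B) = 531/2500
Equal ✓ → Independent

Yes, independent


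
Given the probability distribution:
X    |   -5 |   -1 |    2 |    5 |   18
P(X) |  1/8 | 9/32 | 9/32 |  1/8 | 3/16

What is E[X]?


E[X] = Σ x·P(X=x)
= (-5)×(1/8) + (-1)×(9/32) + (2)×(9/32) + (5)×(1/8) + (18)×(3/16)
= 117/32

E[X] = 117/32


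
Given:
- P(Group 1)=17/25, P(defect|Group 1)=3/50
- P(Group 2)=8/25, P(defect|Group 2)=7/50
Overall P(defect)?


P(B) = Σ P(B|Aᵢ)×P(Aᵢ)
  3/50×17/25 = 51/1250
  7/50×8/25 = 28/625
Sum = 107/1250

P(defect) = 107/1250 ≈ 8.56%


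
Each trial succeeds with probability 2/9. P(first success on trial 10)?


Geometric: P(X=10) = (1-p)^(k-1)×p = (7/9)^9×2/9 = 80707214/3486784401

P(X=10) = 80707214/3486784401 ≈ 2.31%


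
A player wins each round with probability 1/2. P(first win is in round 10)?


Geometric: P(X=10) = (1-p)^(k-1)×p = (1/2)^9×1/2 = 1/1024

P(X=10) = 1/1024 ≈ 0.10%


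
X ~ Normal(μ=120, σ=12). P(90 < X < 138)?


z₁=(90-120)/12=-2.5, z₂=(138-120)/12=1.5
P = Φ(1.5) - Φ(-2.5) = 0.933193 - 0.006210 = 0.926983 ≈ 0.9270

P(90 < X < 138) ≈ 0.9270


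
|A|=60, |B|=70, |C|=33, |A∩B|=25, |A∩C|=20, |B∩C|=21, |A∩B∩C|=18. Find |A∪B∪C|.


|A∪B∪C| = 60+70+33-25-20-21+18 = 115

|A∪B∪C| = 115


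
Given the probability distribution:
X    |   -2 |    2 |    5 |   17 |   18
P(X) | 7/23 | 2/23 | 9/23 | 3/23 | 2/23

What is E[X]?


E[X] = Σ x·P(X=x)
= (-2)×(7/23) + (2)×(2/23) + (5)×(9/23) + (17)×(3/23) + (18)×(2/23)
= 122/23

E[X] = 122/23


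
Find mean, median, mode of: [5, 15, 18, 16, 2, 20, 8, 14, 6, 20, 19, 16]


Sorted: [2, 5, 6, 8, 14, 15, 16, 16, 18, 19, 20, 20]
Mean = 159/12 = 53/4
Median = 31/2
Freq: {5: 1, 15: 1, 18: 1, 16: 2, 2: 1, 20: 2, 8: 1, 14: 1, 6: 1, 19: 1}
Mode: [16, 20]

Mean=53/4, Median=31/2, Mode=[16, 20]


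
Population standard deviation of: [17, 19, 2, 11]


Mean = 49/4
  (17-49/4)²=361/16
  (19-49/4)²=729/16
  (2-49/4)²=1681/16
  (11-49/4)²=25/16
Σ(x-μ)² = 699/4
σ² = (699/4)/4 = 699/16

σ = √(699/16) ≈ 6.6097


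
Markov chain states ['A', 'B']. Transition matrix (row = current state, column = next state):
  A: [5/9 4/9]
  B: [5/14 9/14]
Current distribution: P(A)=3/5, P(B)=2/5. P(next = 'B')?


P(next=B) = Σᵢ P(now=i)×P(i→B)
= 3/5×4/9 + 2/5×9/14
= 4/15 + 9/35 = 11/21

P = 11/21 ≈ 0.5238


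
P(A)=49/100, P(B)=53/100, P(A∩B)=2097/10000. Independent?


P(A)×P(B) = 2597/10000
P(A∩B) = 2097/10000
Not equal → NOT independent

No, not independent


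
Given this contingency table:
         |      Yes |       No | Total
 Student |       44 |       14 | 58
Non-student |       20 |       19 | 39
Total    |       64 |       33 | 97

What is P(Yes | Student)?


P(Yes | Student) = 44/(44+14) = 44/58 = 22/29

P(Yes|Student) = 22/29 ≈ 75.86%


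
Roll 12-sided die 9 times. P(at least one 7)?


P(no 7)^9 = (11/12)^9 = 2357947691/5159780352
P(≥1) = 1 - 2357947691/5159780352 = 2801832661/5159780352

P = 2801832661/5159780352 ≈ 54.30%


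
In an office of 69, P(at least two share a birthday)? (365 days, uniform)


P(all different) = Π(365-i)/365 for i=0..68
= 0.001036
P(match) = 1 - 0.001036 = 0.998964

P ≈ 0.9990 ≈ 99.90%


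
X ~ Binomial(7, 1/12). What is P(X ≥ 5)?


P(X ≥ 5) = Σ P(X=i) for i=5..7
P(X=5) = 847/11943936
P(X=6) = 77/35831808
P(X=7) = 1/35831808
Sum = 97/1327104

P(X ≥ 5) = 97/1327104 ≈ 0.01%


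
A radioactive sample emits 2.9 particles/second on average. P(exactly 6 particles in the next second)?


Poisson(λ=2.9): P(X=6) = e^(-λ)×λ^k/k!
= e^(-2.9) × 2.9^6 / 6!
≈ 0.05502322006 × 594.823321 / 720 ≈ 0.045457

P(X=6) ≈ 0.045457 ≈ 4.55%


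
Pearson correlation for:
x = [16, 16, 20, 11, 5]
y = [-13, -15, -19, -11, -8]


n=5, Σx=68, Σy=-66, Σxy=-989, Σx²=1058, Σy²=940
r = (5×(-989) - 68×(-66))/√((5×1058 - 68²)(5×940 - (-66)²))
= -457/√(666×344) = -457/√229104 ≈ -457/478.6481 ≈ -0.9548

r ≈ -0.9548


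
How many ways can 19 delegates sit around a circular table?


Circular arrangements of 19 distinct objects: fix one position to break rotational symmetry.
(n-1)! = 18! = 6402373705728000

6402373705728000


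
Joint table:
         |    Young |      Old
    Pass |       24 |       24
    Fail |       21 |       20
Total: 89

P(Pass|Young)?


P(Pass|Young) = 24/(24+21) = 24/45 = 8/15

P = 8/15 ≈ 53.33%


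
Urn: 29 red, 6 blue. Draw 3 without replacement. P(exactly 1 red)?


Hypergeometric: C(29,1)×C(6,2)/C(35,3)
= 29×15/6545 = 87/1309

P(X=1) = 87/1309 ≈ 6.65%


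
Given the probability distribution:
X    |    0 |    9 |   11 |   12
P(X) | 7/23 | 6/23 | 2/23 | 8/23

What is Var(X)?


E[X] = 172/23
E[X²] = 1880/23
Var(X) = E[X²] - (E[X])² = 1880/23 - 29584/529 = 13656/529

Var(X) = 13656/529 ≈ 25.8147


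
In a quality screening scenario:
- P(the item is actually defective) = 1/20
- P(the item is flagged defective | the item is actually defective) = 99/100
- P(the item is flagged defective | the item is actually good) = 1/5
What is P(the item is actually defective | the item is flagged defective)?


Using Bayes' theorem:
P(A|B) = P(B|A)·P(A) / P(B)

P(the item is flagged defective) = 99/100 × 1/20 + 1/5 × 19/20
= 99/2000 + 19/100 = 479/2000

P(the item is actually defective|the item is flagged defective) = (99/2000) / (479/2000) = 99/479

P(the item is actually defective|the item is flagged defective) = 99/479 ≈ 20.67%


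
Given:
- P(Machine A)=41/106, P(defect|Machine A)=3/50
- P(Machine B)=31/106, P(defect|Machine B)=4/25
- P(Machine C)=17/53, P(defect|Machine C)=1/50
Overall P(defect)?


P(B) = Σ P(B|Aᵢ)×P(Aᵢ)
  3/50×41/106 = 123/5300
  4/25×31/106 = 62/1325
  1/50×17/53 = 17/2650
Sum = 81/1060

P(defect) = 81/1060 ≈ 7.64%


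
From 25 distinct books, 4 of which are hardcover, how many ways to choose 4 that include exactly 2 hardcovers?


Choose 2 of the 4 hardcovers and 2 of the other 21 books:
C(4,2)×C(21,2) = 6×210 = 1260

1260


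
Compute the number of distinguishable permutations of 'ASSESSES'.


Letters: 8, freq: {'A': 1, 'S': 5, 'E': 2}
8!/(1!×5!×2!) = 40320/240 = 168

168


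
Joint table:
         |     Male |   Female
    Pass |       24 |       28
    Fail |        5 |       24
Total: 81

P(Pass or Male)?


P(Pass∨Male) = P(Pass) + P(Male) - P(Pass∧Male)
= (52 + 29 - 24)/81 = 57/81 = 19/27

P = 19/27 ≈ 70.37%


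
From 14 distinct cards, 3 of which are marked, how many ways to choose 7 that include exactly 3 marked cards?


Choose 3 of the 3 marked cards and 4 of the other 11 cards:
C(3,3)×C(11,4) = 1×330 = 330

330


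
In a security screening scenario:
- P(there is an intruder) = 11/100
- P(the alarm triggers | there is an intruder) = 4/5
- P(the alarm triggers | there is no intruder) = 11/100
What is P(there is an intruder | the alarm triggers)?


Using Bayes' theorem:
P(A|B) = P(B|A)·P(A) / P(B)

P(the alarm triggers) = 4/5 × 11/100 + 11/100 × 89/100
= 11/125 + 979/10000 = 1859/10000

P(there is an intruder|the alarm triggers) = (11/125) / (1859/10000) = 80/169

P(there is an intruder|the alarm triggers) = 80/169 ≈ 47.34%


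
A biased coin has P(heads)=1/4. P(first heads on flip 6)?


Geometric: P(X=6) = (1-p)^(k-1)×p = (3/4)^5×1/4 = 243/4096

P(X=6) = 243/4096 ≈ 5.93%


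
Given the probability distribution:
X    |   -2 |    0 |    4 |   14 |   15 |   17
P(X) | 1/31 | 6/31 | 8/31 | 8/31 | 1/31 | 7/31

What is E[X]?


E[X] = Σ x·P(X=x)
= (-2)×(1/31) + (0)×(6/31) + (4)×(8/31) + (14)×(8/31) + (15)×(1/31) + (17)×(7/31)
= 276/31

E[X] = 276/31


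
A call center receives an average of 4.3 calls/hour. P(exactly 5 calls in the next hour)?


Poisson(λ=4.3): P(X=5) = e^(-λ)×λ^k/k!
= e^(-4.3) × 4.3^5 / 5!
≈ 0.01356855901 × 1470.08443 / 120 ≈ 0.166224

P(X=5) ≈ 0.166224 ≈ 16.62%


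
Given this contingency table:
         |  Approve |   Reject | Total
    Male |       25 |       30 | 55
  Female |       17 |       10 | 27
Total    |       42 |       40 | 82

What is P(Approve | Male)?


P(Approve | Male) = 25/(25+30) = 25/55 = 5/11

P(Approve|Male) = 5/11 ≈ 45.45%


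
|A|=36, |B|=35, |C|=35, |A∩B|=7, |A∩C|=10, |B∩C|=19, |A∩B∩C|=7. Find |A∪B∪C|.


|A∪B∪C| = 36+35+35-7-10-19+7 = 77

|A∪B∪C| = 77


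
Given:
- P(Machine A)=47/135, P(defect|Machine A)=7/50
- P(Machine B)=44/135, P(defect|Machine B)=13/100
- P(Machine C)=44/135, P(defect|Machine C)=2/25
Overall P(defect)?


P(B) = Σ P(B|Aᵢ)×P(Aᵢ)
  7/50×47/135 = 329/6750
  13/100×44/135 = 143/3375
  2/25×44/135 = 88/3375
Sum = 791/6750

P(defect) = 791/6750 ≈ 11.72%


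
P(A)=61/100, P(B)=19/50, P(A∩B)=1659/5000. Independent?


P(A)×P(B) = 1159/5000
P(A∩B) = 1659/5000
Not equal → NOT independent

No, not independent


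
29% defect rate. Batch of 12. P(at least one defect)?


P(all good) = (71/100)^12 = 16409682740640811134241/1000000000000000000000000
P(≥1 defect) = 983590317259359188865759/1000000000000000000000000

P = 983590317259359188865759/1000000000000000000000000 ≈ 98.36%


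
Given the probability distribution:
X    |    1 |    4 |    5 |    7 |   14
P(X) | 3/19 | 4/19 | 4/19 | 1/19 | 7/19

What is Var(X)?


E[X] = 144/19
E[X²] = 1588/19
Var(X) = E[X²] - (E[X])² = 1588/19 - 20736/361 = 9436/361

Var(X) = 9436/361 ≈ 26.1385


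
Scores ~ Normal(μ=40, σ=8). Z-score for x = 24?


z = (x - μ)/σ = (24 - 40)/8 = -2.0

z = -2.0


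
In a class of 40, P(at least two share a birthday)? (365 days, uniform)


P(all different) = Π(365-i)/365 for i=0..39
= 0.108768
P(match) = 1 - 0.108768 = 0.891232

P ≈ 0.8912 ≈ 89.12%


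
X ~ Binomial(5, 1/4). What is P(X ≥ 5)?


P(X ≥ 5) = Σ P(X=i) for i=5..5
P(X=5) = 1/1024
Sum = 1/1024

P(X ≥ 5) = 1/1024 ≈ 0.10%


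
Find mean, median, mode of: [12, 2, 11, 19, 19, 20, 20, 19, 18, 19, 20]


Sorted: [2, 11, 12, 18, 19, 19, 19, 19, 20, 20, 20]
Mean = 179/11
Median = 19
Freq: {12: 1, 2: 1, 11: 1, 19: 4, 20: 3, 18: 1}
Mode: [19]

Mean=179/11, Median=19, Mode=19


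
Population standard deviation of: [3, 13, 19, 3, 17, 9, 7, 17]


Mean = 88/8 = 11
  (3-11)²=64
  (13-11)²=4
  (19-11)²=64
  (3-11)²=64
  (17-11)²=36
  (9-11)²=4
  (7-11)²=16
  (17-11)²=36
Σ(x-μ)² = 288
σ² = 288/8 = 36

σ = √(36) ≈ 6.0000


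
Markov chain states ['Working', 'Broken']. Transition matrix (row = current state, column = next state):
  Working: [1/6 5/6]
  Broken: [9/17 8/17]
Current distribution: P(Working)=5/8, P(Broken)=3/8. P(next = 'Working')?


P(next=Working) = Σᵢ P(now=i)×P(i→Working)
= 5/8×1/6 + 3/8×9/17
= 5/48 + 27/136 = 247/816

P = 247/816 ≈ 0.3027


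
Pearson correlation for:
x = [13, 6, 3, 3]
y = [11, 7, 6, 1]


n=4, Σx=25, Σy=25, Σxy=206, Σx²=223, Σy²=207
r = (4×206 - 25×25)/√((4×223 - 25²)(4×207 - 25²))
= 199/√(267×203) = 199/√54201 ≈ 199/232.8111 ≈ 0.8548

r ≈ 0.8548


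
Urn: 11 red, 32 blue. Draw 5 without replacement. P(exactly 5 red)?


Hypergeometric: C(11,5)×C(32,0)/C(43,5)
= 462×1/962598 = 11/22919

P(X=5) = 11/22919 ≈ 0.05%


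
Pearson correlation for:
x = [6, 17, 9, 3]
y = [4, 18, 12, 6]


n=4, Σx=35, Σy=40, Σxy=456, Σx²=415, Σy²=520
r = (4×456 - 35×40)/√((4×415 - 35²)(4×520 - 40²))
= 424/√(435×480) = 424/√208800 ≈ 424/456.9464 ≈ 0.9279

r ≈ 0.9279


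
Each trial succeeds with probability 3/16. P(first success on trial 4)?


Geometric: P(X=4) = (1-p)^(k-1)×p = (13/16)^3×3/16 = 6591/65536

P(X=4) = 6591/65536 ≈ 10.06%


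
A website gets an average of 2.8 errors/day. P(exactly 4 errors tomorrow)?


Poisson(λ=2.8): P(X=4) = e^(-λ)×λ^k/k!
= e^(-2.8) × 2.8^4 / 4!
≈ 0.06081006263 × 61.4656 / 24 ≈ 0.155739

P(X=4) ≈ 0.155739 ≈ 15.57%


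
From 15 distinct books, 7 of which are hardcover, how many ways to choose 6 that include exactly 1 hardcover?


Choose 1 of the 7 hardcovers and 5 of the other 8 books:
C(7,1)×C(8,5) = 7×56 = 392

392


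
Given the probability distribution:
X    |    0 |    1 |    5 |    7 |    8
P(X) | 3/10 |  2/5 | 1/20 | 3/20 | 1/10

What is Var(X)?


E[X] = 5/2
E[X²] = 77/5
Var(X) = E[X²] - (E[X])² = 77/5 - 25/4 = 183/20

Var(X) = 183/20 ≈ 9.1500


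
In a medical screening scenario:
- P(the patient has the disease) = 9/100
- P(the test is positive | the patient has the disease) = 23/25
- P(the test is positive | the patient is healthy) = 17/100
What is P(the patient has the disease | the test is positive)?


Using Bayes' theorem:
P(A|B) = P(B|A)·P(A) / P(B)

P(the test is positive) = 23/25 × 9/100 + 17/100 × 91/100
= 207/2500 + 1547/10000 = 19/80

P(the patient has the disease|the test is positive) = (207/2500) / (19/80) = 828/2375

P(the patient has the disease|the test is positive) = 828/2375 ≈ 34.86%


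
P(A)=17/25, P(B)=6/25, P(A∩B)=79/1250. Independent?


P(A)×P(B) = 102/625
P(A∩B) = 79/1250
Not equal → NOT independent

No, not independent


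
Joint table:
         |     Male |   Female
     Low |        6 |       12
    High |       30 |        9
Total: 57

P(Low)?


P(Low) = (6+12)/57 = 18/57 = 6/19

P(Low) = 6/19 ≈ 31.58%


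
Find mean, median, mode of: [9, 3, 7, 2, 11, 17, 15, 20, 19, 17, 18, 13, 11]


Sorted: [2, 3, 7, 9, 11, 11, 13, 15, 17, 17, 18, 19, 20]
Mean = 162/13
Median = 13
Freq: {9: 1, 3: 1, 7: 1, 2: 1, 11: 2, 17: 2, 15: 1, 20: 1, 19: 1, 18: 1, 13: 1}
Mode: [11, 17]

Mean=162/13, Median=13, Mode=[11, 17]


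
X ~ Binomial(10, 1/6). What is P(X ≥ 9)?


P(X ≥ 9) = Σ P(X=i) for i=9..10
P(X=9) = 25/30233088
P(X=10) = 1/60466176
Sum = 17/20155392

P(X ≥ 9) = 17/20155392 ≈ 0.00%


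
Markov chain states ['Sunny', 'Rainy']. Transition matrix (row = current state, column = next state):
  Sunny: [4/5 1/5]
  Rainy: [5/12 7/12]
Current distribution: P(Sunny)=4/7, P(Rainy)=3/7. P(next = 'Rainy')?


P(next=Rainy) = Σᵢ P(now=i)×P(i→Rainy)
= 4/7×1/5 + 3/7×7/12
= 4/35 + 1/4 = 51/140

P = 51/140 ≈ 0.3643


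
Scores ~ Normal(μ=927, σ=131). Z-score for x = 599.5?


z = (x - μ)/σ = (599.5 - 927)/131 = -2.5

z = -2.5


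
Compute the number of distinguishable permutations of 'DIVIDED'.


Letters: 7, freq: {'D': 3, 'I': 2, 'V': 1, 'E': 1}
7!/(3!×2!×1!×1!) = 5040/12 = 420

420


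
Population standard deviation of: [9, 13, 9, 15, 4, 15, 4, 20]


Mean = 89/8
  (9-89/8)²=289/64
  (13-89/8)²=225/64
  (9-89/8)²=289/64
  (15-89/8)²=961/64
  (4-89/8)²=3249/64
  (15-89/8)²=961/64
  (4-89/8)²=3249/64
  (20-89/8)²=5041/64
Σ(x-μ)² = 1783/8
σ² = (1783/8)/8 = 1783/64

σ = √(1783/64) ≈ 5.2782


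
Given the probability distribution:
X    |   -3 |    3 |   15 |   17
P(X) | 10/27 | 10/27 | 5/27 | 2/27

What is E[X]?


E[X] = Σ x·P(X=x)
= (-3)×(10/27) + (3)×(10/27) + (15)×(5/27) + (17)×(2/27)
= 109/27

E[X] = 109/27


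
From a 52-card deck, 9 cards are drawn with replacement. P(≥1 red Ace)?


P(not a red Ace) = 50/52 = 25/26
P(none in 9 draws) = (25/26)^9 = 3814697265625/5429503678976
P(≥1 red Ace) = 1 - 3814697265625/5429503678976 = 1614806413351/5429503678976

P = 1614806413351/5429503678976 ≈ 29.74%


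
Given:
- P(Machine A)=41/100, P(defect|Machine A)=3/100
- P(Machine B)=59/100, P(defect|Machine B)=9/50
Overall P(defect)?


P(B) = Σ P(B|Aᵢ)×P(Aᵢ)
  3/100×41/100 = 123/10000
  9/50×59/100 = 531/5000
Sum = 237/2000

P(defect) = 237/2000 ≈ 11.85%


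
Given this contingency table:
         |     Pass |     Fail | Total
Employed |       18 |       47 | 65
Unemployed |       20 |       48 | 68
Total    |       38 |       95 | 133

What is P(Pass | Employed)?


P(Pass | Employed) = 18/(18+47) = 18/65

P(Pass|Employed) = 18/65 ≈ 27.69%


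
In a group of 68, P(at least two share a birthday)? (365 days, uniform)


P(all different) = Π(365-i)/365 for i=0..67
= 0.001274
P(match) = 1 - 0.001274 = 0.998726

P ≈ 0.9987 ≈ 99.87%


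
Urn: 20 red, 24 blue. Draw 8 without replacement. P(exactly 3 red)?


Hypergeometric: C(20,3)×C(24,5)/C(44,8)
= 1140×42504/177232627 = 231840/848003

P(X=3) = 231840/848003 ≈ 27.34%


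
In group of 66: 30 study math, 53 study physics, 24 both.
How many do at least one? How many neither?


|A∪B| = 30+53-24 = 59
Neither = 66-59 = 7

At least one: 59; Neither: 7


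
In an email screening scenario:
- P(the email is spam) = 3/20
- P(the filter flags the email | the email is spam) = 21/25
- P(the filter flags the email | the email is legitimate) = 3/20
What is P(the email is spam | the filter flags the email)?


Using Bayes' theorem:
P(A|B) = P(B|A)·P(A) / P(B)

P(the filter flags the email) = 21/25 × 3/20 + 3/20 × 17/20
= 63/500 + 51/400 = 507/2000

P(the email is spam|the filter flags the email) = (63/500) / (507/2000) = 84/169

P(the email is spam|the filter flags the email) = 84/169 ≈ 49.70%


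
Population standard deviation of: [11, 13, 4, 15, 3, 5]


Mean = 51/6 = 17/2
  (11-17/2)²=25/4
  (13-17/2)²=81/4
  (4-17/2)²=81/4
  (15-17/2)²=169/4
  (3-17/2)²=121/4
  (5-17/2)²=49/4
Σ(x-μ)² = 263/2
σ² = (263/2)/6 = 263/12

σ = √(263/12) ≈ 4.6815


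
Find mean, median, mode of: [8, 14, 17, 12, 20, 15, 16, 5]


Sorted: [5, 8, 12, 14, 15, 16, 17, 20]
Mean = 107/8
Median = 29/2
Freq: {8: 1, 14: 1, 17: 1, 12: 1, 20: 1, 15: 1, 16: 1, 5: 1}
Mode: No mode

Mean=107/8, Median=29/2, Mode=No mode


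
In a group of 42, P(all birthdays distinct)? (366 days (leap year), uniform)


P(all different) = Π(366-i)/366 for i=0..41
= (366/366)×(365/366)×...×(325/366)
= 0.086572

P ≈ 0.0866 ≈ 8.66%


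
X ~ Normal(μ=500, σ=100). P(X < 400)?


z = (400-500)/100 = -1.0
P(Z < -1.0) = 0.1587

P(X < 400) ≈ 0.1587


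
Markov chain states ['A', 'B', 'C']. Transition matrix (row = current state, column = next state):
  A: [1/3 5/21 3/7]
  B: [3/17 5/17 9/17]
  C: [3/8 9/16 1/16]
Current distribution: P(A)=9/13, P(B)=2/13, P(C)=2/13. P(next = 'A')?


P(next=A) = Σᵢ P(now=i)×P(i→A)
= 9/13×1/3 + 2/13×3/17 + 2/13×3/8
= 3/13 + 6/221 + 3/52 = 279/884

P = 279/884 ≈ 0.3156


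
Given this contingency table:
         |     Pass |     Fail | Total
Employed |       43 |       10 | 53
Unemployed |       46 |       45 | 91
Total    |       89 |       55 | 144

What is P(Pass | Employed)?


P(Pass | Employed) = 43/(43+10) = 43/53

P(Pass|Employed) = 43/53 ≈ 81.13%


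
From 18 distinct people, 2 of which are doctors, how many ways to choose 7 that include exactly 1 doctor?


Choose 1 of the 2 doctors and 6 of the other 16 people:
C(2,1)×C(16,6) = 2×8008 = 16016

16016


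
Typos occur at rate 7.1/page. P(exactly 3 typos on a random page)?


Poisson(λ=7.1): P(X=3) = e^(-λ)×λ^k/k!
= e^(-7.1) × 7.1^3 / 3!
≈ 0.0008251049233 × 357.911 / 6 ≈ 0.049219

P(X=3) ≈ 0.049219 ≈ 4.92%


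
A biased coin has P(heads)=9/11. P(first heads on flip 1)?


Geometric: P(X=1) = (1-p)^(k-1)×p = (2/11)^0×9/11 = 9/11

P(X=1) = 9/11 ≈ 81.82%


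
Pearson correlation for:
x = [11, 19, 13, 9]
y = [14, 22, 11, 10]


n=4, Σx=52, Σy=57, Σxy=805, Σx²=732, Σy²=901
r = (4×805 - 52×57)/√((4×732 - 52²)(4×901 - 57²))
= 256/√(224×355) = 256/√79520 ≈ 256/281.9929 ≈ 0.9078

r ≈ 0.9078


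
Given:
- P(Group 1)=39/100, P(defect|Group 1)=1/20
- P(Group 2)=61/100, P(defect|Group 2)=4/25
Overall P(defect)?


P(B) = Σ P(B|Aᵢ)×P(Aᵢ)
  1/20×39/100 = 39/2000
  4/25×61/100 = 61/625
Sum = 1171/10000

P(defect) = 1171/10000 ≈ 11.71%


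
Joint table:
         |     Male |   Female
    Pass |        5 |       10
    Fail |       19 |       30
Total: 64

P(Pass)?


P(Pass) = (5+10)/64 = 15/64

P(Pass) = 15/64 ≈ 23.44%


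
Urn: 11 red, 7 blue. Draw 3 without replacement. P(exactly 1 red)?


Hypergeometric: C(11,1)×C(7,2)/C(18,3)
= 11×21/816 = 77/272

P(X=1) = 77/272 ≈ 28.31%


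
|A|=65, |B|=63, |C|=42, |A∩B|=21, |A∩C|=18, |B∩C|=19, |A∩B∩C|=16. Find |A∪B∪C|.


|A∪B∪C| = 65+63+42-21-18-19+16 = 128

|A∪B∪C| = 128


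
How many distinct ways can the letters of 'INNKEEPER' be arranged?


Letters: 9, freq: {'I': 1, 'N': 2, 'K': 1, 'E': 3, 'P': 1, 'R': 1}
9!/(1!×2!×1!×3!×1!×1!) = 362880/12 = 30240

30240


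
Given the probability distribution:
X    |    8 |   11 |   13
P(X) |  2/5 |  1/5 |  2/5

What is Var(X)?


E[X] = 53/5
E[X²] = 587/5
Var(X) = E[X²] - (E[X])² = 587/5 - 2809/25 = 126/25

Var(X) = 126/25 ≈ 5.0400


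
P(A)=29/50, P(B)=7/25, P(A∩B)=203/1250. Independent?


P(A)×P(B) = 203/1250
P(A∩B) = 203/1250
Equal ✓ → Independent

Yes, independent


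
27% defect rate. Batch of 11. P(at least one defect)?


P(all good) = (73/100)^11 = 313726685568359708377/10000000000000000000000
P(≥1 defect) = 9686273314431640291623/10000000000000000000000

P = 9686273314431640291623/10000000000000000000000 ≈ 96.86%


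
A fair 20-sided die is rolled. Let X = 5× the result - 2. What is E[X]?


E[die] = (1+20)/2 = 21/2
E[X] = 5×21/2 - 2 = 101/2

E[X] = 101/2


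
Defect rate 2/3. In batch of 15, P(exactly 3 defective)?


Binomial: P(X=3) = C(15,3)×p^3×(1-p)^12
= 455 × 8/27 × 1/531441 = 3640/14348907

P(X=3) = 3640/14348907 ≈ 0.03%


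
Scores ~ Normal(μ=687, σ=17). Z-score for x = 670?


z = (x - μ)/σ = (670 - 687)/17 = -1.0

z = -1.0


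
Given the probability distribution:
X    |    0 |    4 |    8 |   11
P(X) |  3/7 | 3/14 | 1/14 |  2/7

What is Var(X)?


E[X] = 32/7
E[X²] = 298/7
Var(X) = E[X²] - (E[X])² = 298/7 - 1024/49 = 1062/49

Var(X) = 1062/49 ≈ 21.6735


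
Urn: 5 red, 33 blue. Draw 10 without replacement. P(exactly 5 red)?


Hypergeometric: C(5,5)×C(33,5)/C(38,10)
= 1×237336/472733756 = 6/11951

P(X=5) = 6/11951 ≈ 0.05%


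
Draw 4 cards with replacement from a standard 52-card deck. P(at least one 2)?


P(not a 2) = 48/52 = 12/13
P(none in 4 draws) = (12/13)^4 = 20736/28561
P(≥1 2) = 1 - 20736/28561 = 7825/28561

P = 7825/28561 ≈ 27.40%


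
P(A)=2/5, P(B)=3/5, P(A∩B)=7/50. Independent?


P(A)×P(B) = 6/25
P(A∩B) = 7/50
Not equal → NOT independent

No, not independent


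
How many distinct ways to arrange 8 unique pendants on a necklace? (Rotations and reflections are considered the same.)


Free circular arrangements: rotations and reflections both identified.
(n-1)!/2 = 7!/2 = 5040/2 = 2520

2520


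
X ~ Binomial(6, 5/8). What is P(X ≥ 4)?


P(X ≥ 4) = Σ P(X=i) for i=4..6
P(X=4) = 84375/262144
P(X=5) = 28125/131072
P(X=6) = 15625/262144
Sum = 78125/131072

P(X ≥ 4) = 78125/131072 ≈ 59.60%


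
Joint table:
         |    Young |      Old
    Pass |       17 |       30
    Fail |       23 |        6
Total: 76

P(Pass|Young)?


P(Pass|Young) = 17/(17+23) = 17/40

P = 17/40 ≈ 42.50%


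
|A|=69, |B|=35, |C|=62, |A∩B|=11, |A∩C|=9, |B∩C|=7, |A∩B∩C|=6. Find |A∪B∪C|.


|A∪B∪C| = 69+35+62-11-9-7+6 = 145

|A∪B∪C| = 145


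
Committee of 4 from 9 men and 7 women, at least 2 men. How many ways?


Count by #men:
  2M,2W: C(9,2)×C(7,2)=756
  3M,1W: C(9,3)×C(7,1)=588
  4M,0W: C(9,4)×C(7,0)=126
Total = 1470

1470


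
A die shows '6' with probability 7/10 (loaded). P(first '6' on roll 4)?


Geometric: P(X=4) = (1-p)^(k-1)×p = (3/10)^3×7/10 = 189/10000

P(X=4) = 189/10000 ≈ 1.89%


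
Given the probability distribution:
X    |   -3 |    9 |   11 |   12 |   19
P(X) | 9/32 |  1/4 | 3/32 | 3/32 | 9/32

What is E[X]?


E[X] = Σ x·P(X=x)
= (-3)×(9/32) + (9)×(1/4) + (11)×(3/32) + (12)×(3/32) + (19)×(9/32)
= 285/32

E[X] = 285/32


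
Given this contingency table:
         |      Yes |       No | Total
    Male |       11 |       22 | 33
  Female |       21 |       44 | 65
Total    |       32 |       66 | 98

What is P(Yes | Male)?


P(Yes | Male) = 11/(11+22) = 11/33 = 1/3

P(Yes|Male) = 1/3 ≈ 33.33%


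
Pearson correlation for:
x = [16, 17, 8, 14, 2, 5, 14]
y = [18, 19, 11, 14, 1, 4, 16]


n=7, Σx=76, Σy=83, Σxy=1141, Σx²=1030, Σy²=1275
r = (7×1141 - 76×83)/√((7×1030 - 76²)(7×1275 - 83²))
= 1679/√(1434×2036) = 1679/√2919624 ≈ 1679/1708.6907 ≈ 0.9826

r ≈ 0.9826


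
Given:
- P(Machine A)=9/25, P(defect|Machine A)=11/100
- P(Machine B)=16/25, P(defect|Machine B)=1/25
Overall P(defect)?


P(B) = Σ P(B|Aᵢ)×P(Aᵢ)
  11/100×9/25 = 99/2500
  1/25×16/25 = 16/625
Sum = 163/2500

P(defect) = 163/2500 ≈ 6.52%


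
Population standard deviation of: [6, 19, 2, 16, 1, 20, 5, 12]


Mean = 81/8
  (6-81/8)²=1089/64
  (19-81/8)²=5041/64
  (2-81/8)²=4225/64
  (16-81/8)²=2209/64
  (1-81/8)²=5329/64
  (20-81/8)²=6241/64
  (5-81/8)²=1681/64
  (12-81/8)²=225/64
Σ(x-μ)² = 3255/8
σ² = (3255/8)/8 = 3255/64

σ = √(3255/64) ≈ 7.1316


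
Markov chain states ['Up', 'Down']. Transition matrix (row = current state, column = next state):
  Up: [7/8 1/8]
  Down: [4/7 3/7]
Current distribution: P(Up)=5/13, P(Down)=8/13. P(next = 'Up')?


P(next=Up) = Σᵢ P(now=i)×P(i→Up)
= 5/13×7/8 + 8/13×4/7
= 35/104 + 32/91 = 501/728

P = 501/728 ≈ 0.6882


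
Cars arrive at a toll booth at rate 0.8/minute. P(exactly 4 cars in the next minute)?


Poisson(λ=0.8): P(X=4) = e^(-λ)×λ^k/k!
= e^(-0.8) × 0.8^4 / 4!
≈ 0.4493289641 × 0.4096 / 24 ≈ 0.007669

P(X=4) ≈ 0.007669 ≈ 0.77%


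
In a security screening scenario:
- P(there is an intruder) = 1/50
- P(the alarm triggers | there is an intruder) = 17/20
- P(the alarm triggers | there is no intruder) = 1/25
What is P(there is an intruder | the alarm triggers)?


Using Bayes' theorem:
P(A|B) = P(B|A)·P(A) / P(B)

P(the alarm triggers) = 17/20 × 1/50 + 1/25 × 49/50
= 17/1000 + 49/1250 = 281/5000

P(there is an intruder|the alarm triggers) = (17/1000) / (281/5000) = 85/281

P(there is an intruder|the alarm triggers) = 85/281 ≈ 30.25%


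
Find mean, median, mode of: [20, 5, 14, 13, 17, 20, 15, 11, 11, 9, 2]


Sorted: [2, 5, 9, 11, 11, 13, 14, 15, 17, 20, 20]
Mean = 137/11
Median = 13
Freq: {20: 2, 5: 1, 14: 1, 13: 1, 17: 1, 15: 1, 11: 2, 9: 1, 2: 1}
Mode: [11, 20]

Mean=137/11, Median=13, Mode=[11, 20]


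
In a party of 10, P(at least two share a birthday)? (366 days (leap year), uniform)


P(all different) = Π(366-i)/366 for i=0..9
= 0.883355
P(match) = 1 - 0.883355 = 0.116645

P ≈ 0.1166 ≈ 11.66%


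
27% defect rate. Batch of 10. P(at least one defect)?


P(all good) = (73/100)^10 = 4297625829703557649/100000000000000000000
P(≥1 defect) = 95702374170296442351/100000000000000000000

P = 95702374170296442351/100000000000000000000 ≈ 95.70%


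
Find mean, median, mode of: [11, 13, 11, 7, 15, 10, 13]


Sorted: [7, 10, 11, 11, 13, 13, 15]
Mean = 80/7
Median = 11
Freq: {11: 2, 13: 2, 7: 1, 15: 1, 10: 1}
Mode: [11, 13]

Mean=80/7, Median=11, Mode=[11, 13]


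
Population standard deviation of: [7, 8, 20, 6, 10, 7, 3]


Mean = 61/7
  (7-61/7)²=144/49
  (8-61/7)²=25/49
  (20-61/7)²=6241/49
  (6-61/7)²=361/49
  (10-61/7)²=81/49
  (7-61/7)²=144/49
  (3-61/7)²=1600/49
Σ(x-μ)² = 1228/7
σ² = (1228/7)/7 = 1228/49

σ = √(1228/49) ≈ 5.0061


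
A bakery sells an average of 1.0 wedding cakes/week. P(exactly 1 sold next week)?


Poisson(λ=1.0): P(X=1) = e^(-λ)×λ^k/k!
= e^(-1.0) × 1.0^1 / 1!
≈ 0.3678794412 × 1 / 1 ≈ 0.367879

P(X=1) ≈ 0.367879 ≈ 36.79%


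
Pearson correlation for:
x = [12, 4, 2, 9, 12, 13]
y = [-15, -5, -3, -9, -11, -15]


n=6, Σx=52, Σy=-58, Σxy=-614, Σx²=558, Σy²=686
r = (6×(-614) - 52×(-58))/√((6×558 - 52²)(6×686 - (-58)²))
= -668/√(644×752) = -668/√484288 ≈ -668/695.9080 ≈ -0.9599

r ≈ -0.9599


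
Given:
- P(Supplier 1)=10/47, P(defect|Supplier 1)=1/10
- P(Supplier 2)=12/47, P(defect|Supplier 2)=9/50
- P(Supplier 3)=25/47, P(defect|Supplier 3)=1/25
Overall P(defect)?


P(B) = Σ P(B|Aᵢ)×P(Aᵢ)
  1/10×10/47 = 1/47
  9/50×12/47 = 54/1175
  1/25×25/47 = 1/47
Sum = 104/1175

P(defect) = 104/1175 ≈ 8.85%


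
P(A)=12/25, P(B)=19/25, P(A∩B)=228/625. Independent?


P(A)×P(B) = 228/625
P(A∩B) = 228/625
Equal ✓ → Independent

Yes, independent


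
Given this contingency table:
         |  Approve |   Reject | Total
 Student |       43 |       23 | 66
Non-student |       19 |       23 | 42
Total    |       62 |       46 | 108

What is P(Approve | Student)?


P(Approve | Student) = 43/(43+23) = 43/66

P(Approve|Student) = 43/66 ≈ 65.15%


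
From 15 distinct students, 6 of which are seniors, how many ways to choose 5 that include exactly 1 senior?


Choose 1 of the 6 seniors and 4 of the other 9 students:
C(6,1)×C(9,4) = 6×126 = 756

756


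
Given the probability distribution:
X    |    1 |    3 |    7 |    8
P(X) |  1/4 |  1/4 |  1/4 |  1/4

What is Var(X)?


E[X] = 19/4
E[X²] = 123/4
Var(X) = E[X²] - (E[X])² = 123/4 - 361/16 = 131/16

Var(X) = 131/16 ≈ 8.1875


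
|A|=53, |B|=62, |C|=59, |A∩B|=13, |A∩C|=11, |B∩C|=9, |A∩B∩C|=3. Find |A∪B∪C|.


|A∪B∪C| = 53+62+59-13-11-9+3 = 144

|A∪B∪C| = 144


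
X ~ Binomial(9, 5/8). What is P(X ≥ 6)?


P(X ≥ 6) = Σ P(X=i) for i=6..9
P(X=6) = 8859375/33554432
P(X=7) = 6328125/33554432
P(X=8) = 10546875/134217728
P(X=9) = 1953125/134217728
Sum = 4578125/8388608

P(X ≥ 6) = 4578125/8388608 ≈ 54.58%


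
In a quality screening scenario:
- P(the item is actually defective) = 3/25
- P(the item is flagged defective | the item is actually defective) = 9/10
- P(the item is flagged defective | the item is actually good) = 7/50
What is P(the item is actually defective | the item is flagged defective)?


Using Bayes' theorem:
P(A|B) = P(B|A)·P(A) / P(B)

P(the item is flagged defective) = 9/10 × 3/25 + 7/50 × 22/25
= 27/250 + 77/625 = 289/1250

P(the item is actually defective|the item is flagged defective) = (27/250) / (289/1250) = 135/289

P(the item is actually defective|the item is flagged defective) = 135/289 ≈ 46.71%


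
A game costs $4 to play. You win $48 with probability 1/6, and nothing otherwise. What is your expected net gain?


E[gain] = (48-4)×1/6 + (-4)×5/6
= 22/3 - 10/3 = 4

Expected net gain = $4 ≈ $4.00
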